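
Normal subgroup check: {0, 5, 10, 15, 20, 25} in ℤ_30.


H = {0, 5, 10, 15, 20, 25} in ℤ_30
ℤ_30 is abelian; every subgroup of an abelian group is normal

Yes, normal subgroup


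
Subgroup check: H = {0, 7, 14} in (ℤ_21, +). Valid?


Subgroup test for H = {0, 7, 14} in (ℤ_21, +):
(1) 0 ∈ H? Yes
(2) Closure: for all a,b ∈ H, (a+b) mod 21 ∈ H? Yes
(3) Inverses: for all a ∈ H, -a mod 21 ∈ H? Yes

Yes, H is a subgroup of ℤ_21


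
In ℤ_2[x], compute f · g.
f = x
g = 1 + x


Expand and collect like terms; reduce coefficients mod 2:
x^0: 0·1 = 0 ≡ 0 (mod 2)
x^1: 0·1 + 1·1 = 1 ≡ 1 (mod 2)
x^2: 1·1 = 1 ≡ 1 (mod 2)
Result: x + x^2

f · g = x + x^2


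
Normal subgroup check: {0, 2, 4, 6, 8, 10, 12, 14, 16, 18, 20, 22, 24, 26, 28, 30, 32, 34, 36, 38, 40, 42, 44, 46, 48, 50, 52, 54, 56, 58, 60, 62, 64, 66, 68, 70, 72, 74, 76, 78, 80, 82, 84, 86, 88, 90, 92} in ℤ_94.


H = {0, 2, 4, 6, 8, 10, 12, 14, 16, 18, 20, 22, 24, 26, 28, 30, 32, 34, 36, 38, 40, 42, 44, 46, 48, 50, 52, 54, 56, 58, 60, 62, 64, 66, 68, 70, 72, 74, 76, 78, 80, 82, 84, 86, 88, 90, 92} in ℤ_94
ℤ_94 is abelian; every subgroup of an abelian group is normal

Yes, normal subgroup


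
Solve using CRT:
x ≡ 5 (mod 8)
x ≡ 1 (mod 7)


m₁ = 8, m₂ = 7, gcd = 1, so CRT applies. M = m₁·m₂ = 56
Let M₁ = M/m₁ = 7, M₂ = M/m₂ = 8
Find y₁ ≡ M₁⁻¹ (mod m₁): 7⁻¹ ≡ 7 (mod 8)
Find y₂ ≡ M₂⁻¹ (mod m₂): 8⁻¹ ≡ 1 (mod 7)
x = a₁·M₁·y₁ + a₂·M₂·y₂ = 5·7·7 + 1·8·1 = 253
Reduce mod 56: x ≡ 29
Check: 29 mod 8 = 5 ✓, 29 mod 7 = 1 ✓

x ≡ 29 (mod 56)


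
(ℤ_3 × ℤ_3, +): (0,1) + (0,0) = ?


Operation: componentwise addition mod (3, 3)
(0,1) + (0,0) = ((a₁+b₁) mod 3, (a₂+b₂) mod 3) with a = (0,1), b = (0,0)

(0,1) + (0,0) = (0,1)


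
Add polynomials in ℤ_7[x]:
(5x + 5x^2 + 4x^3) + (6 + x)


Add coefficients mod 7:
x^0: 0 + 6 = 6 (mod 7)
x^1: 5 + 1 = 6 (mod 7)
x^2: 5 + 0 = 5 (mod 7)
x^3: 4 + 0 = 4 (mod 7)
Result: 6 + 6x + 5x^2 + 4x^3

f + g = 6 + 6x + 5x^2 + 4x^3


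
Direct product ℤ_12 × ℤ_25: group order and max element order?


|ℤ_12 × ℤ_25| = 12 × 25 = 300
Max element order = lcm(12,25) = 300
Cyclic? Yes (gcd=1)

|ℤ_12×ℤ_25| = 300, max element order = 300


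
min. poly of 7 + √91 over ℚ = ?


Let α = 7 + √91. Then α - 7 = √91, so (α - 7)² = 91, giving α² - 14α - 42 = 0. Degree 2 and α ∉ ℚ, so this is the minimal polynomial.

Minimal polynomial: x² - 14x - 42


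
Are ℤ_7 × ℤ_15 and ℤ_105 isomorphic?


Comparing ℤ_7 × ℤ_15 and ℤ_105:
gcd(7,15) = 1, so ℤ_7 × ℤ_15 ≅ ℤ_105 (CRT)

Yes, ℤ_7 × ℤ_15 ≅ ℤ_105


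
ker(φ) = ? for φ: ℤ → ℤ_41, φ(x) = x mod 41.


Kernel = preimage of identity
ker(φ) = {x ∈ ℤ : x ≡ 0 (mod 41)} = 41ℤ = {0, ±41, ±82, ...}

ker(φ) = 41ℤ


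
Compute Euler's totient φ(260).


Factor n: 260 = 2^2 × 5 × 13
φ(n) = n · ∏(1 - 1/p) over distinct primes p | n
φ(260) = 260 · (1 - 1/2) · (1 - 1/5) · (1 - 1/13) = 96

φ(260) = 96


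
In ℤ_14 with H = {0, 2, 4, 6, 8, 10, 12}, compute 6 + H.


6 + H = {6 + h (mod 14) : h ∈ H}
6+0=6, 6+2=8, 6+4=10, 6+6=12, 6+8=0, 6+10=2, 6+12=4
6 + H = {0, 2, 4, 6, 8, 10, 12} = 0 + H

6 + H = {0, 2, 4, 6, 8, 10, 12}


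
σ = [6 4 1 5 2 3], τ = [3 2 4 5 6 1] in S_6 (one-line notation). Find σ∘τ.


σ∘τ: apply τ first, then σ
1 →τ 3 →σ 1
2 →τ 2 →σ 4
3 →τ 4 →σ 5
4 →τ 5 →σ 2
5 →τ 6 →σ 3
6 →τ 1 →σ 6

σ∘τ = [1 4 5 2 3 6]


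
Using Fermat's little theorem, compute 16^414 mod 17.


Fermat's little theorem: if p is prime and gcd(a,p)=1, then a^(p-1) ≡ 1 (mod p)
p = 17 is prime, gcd(16,17) = 1
Reduce exponent: 414 mod 16 = 14
So 16^414 ≡ 16^14 (mod 17)
16^14 mod 17 = 1

16^414 ≡ 1 (mod 17)


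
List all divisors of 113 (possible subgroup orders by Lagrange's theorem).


Lagrange's theorem: |H| divides |G|
|G| = 113
Divisors of 113: 1, 113

Possible subgroup orders: {1, 113}


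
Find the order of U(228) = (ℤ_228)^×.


U(n) is the group of units mod n; |U(n)| = φ(n)
|U(228)| = φ(228) = 72

|U(228) = (ℤ_228)^×| = 72


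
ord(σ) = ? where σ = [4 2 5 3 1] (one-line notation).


Cycle decomposition: (1 4 3 5)
Cycle lengths: 4
Order = lcm(4) = 4

ord(σ) = 4


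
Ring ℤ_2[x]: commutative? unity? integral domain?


ℤ_2 is a field (n prime), so ℤ_2[x] is a commutative integral domain with unity
Commutative: Yes
Integral domain: Yes
Has unity: Yes

ℤ_2[x]: Commutative=Yes, Unity=Yes


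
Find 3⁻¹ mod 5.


Use the extended Euclidean algorithm to write 1 = 3·s + 5·t; then s mod 5 is the inverse.
Euclidean algorithm:
  3 = 0·5 + 3
  5 = 1·3 + 2
  3 = 1·2 + 1
  2 = 2·1 + 0
gcd(3,5) = 1
Back-substitution gives: 3·(2) + 5·(-1) = 1
So 3⁻¹ ≡ 2 ≡ 2 (mod 5)
Check: 3 × 2 = 6 ≡ 1 (mod 5) ✓

3⁻¹ ≡ 2 (mod 5)


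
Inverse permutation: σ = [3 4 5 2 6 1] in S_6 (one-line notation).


To find σ⁻¹, swap domain and range:
σ(1) = 3 → σ⁻¹(3) = 1
σ(2) = 4 → σ⁻¹(4) = 2
σ(3) = 5 → σ⁻¹(5) = 3
σ(4) = 2 → σ⁻¹(2) = 4
σ(5) = 6 → σ⁻¹(6) = 5
σ(6) = 1 → σ⁻¹(1) = 6

σ⁻¹ = [6 4 1 2 3 5]


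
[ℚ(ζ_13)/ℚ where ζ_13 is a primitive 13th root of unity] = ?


[ℚ(ζ_n):ℚ] = deg Φ_n(x) = φ(n). Here φ(13) = 12

[ℚ(ζ_13)/ℚ where ζ_13 is a primitive 13th root of unity] = 12


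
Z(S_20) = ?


Z(G) = {g ∈ G | gx = xg for all x ∈ G}
S_n is non-abelian for n ≥ 3; Z(S_20) is trivial

Z(S_20) = {e}


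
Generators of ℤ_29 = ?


g generates ℤ_n iff gcd(g,n) = 1
Prime factors of 29: 29
Generators are g ∈ {1,...,28} not divisible by any of these primes.
Generators: {1, 2, 3, 4, 5, 6, 7, 8, 9, 10, 11, 12, 13, 14, 15, 16, 17, 18, 19, 20, 21, 22, 23, 24, 25, 26, 27, 28}
Number of generators = φ(29) = 28

Generators of ℤ_29 = {1, 2, 3, 4, 5, 6, 7, 8, 9, 10, 11, 12, 13, 14, 15, 16, 17, 18, 19, 20, 21, 22, 23, 24, 25, 26, 27, 28}


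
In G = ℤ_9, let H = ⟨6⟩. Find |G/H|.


|⟨6⟩| = n / gcd(6, 9) = 9 / 3 = 3
H is normal (ℤ_9 is abelian).
|G/H| = |G| / |H| = 9 / 3 = 3

|G/H| = 3


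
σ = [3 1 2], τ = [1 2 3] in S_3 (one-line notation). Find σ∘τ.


σ∘τ: apply τ first, then σ
1 →τ 1 →σ 3
2 →τ 2 →σ 1
3 →τ 3 →σ 2

σ∘τ = [3 1 2]


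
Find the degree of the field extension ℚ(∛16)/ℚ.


∛16 has minimal polynomial x³ - 16 (irreducible over ℚ since 16 is not a perfect cube)

[ℚ(∛16)/ℚ] = 3


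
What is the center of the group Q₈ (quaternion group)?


Z(G) = {g ∈ G | gx = xg for all x ∈ G}
In Q₈ = {±1, ±i, ±j, ±k}, only ±1 commute with every element

Z(Q₈ (quaternion group)) = {1, -1}


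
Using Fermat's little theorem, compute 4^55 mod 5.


Fermat's little theorem: if p is prime and gcd(a,p)=1, then a^(p-1) ≡ 1 (mod p)
p = 5 is prime, gcd(4,5) = 1
Reduce exponent: 55 mod 4 = 3
So 4^55 ≡ 4^3 (mod 5)
4^3 mod 5 = 4

4^55 ≡ 4 (mod 5)


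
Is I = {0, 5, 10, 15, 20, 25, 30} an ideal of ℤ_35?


Check ideal conditions for I = {0, 5, 10, 15, 20, 25, 30} in ℤ_35:
(1) I is an additive subgroup? Yes
(2) For r ∈ ℤ_35 and a ∈ I: r·a ∈ I? Yes

Yes, I is an ideal of ℤ_35


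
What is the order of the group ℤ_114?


ℤ_n has n elements.

|ℤ_114| = 114


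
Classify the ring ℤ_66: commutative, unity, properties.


ℤ_66 is a commutative ring with unity 1; 66 = 2×33 is composite, so 2·33 ≡ 0 gives zero divisors (not an integral domain)
Commutative: Yes
Integral domain: No
Has unity: Yes

ℤ_66: Commutative=Yes, Unity=Yes


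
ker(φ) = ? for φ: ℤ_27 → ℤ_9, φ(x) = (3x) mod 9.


Kernel = preimage of identity
ker(φ) = {x ∈ ℤ_27 : 3x ≡ 0 (mod 9)}. Since 9 | 27, φ is well-defined. The kernel is the cyclic subgroup ⟨3⟩ of ℤ_27 (order 9), i.e. {0, 3, 6, 9, 12, 15, 18, 21, 24}

ker(φ) = {0, 3, 6, 9, 12, 15, 18, 21, 24}


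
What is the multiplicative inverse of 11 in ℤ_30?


Use the extended Euclidean algorithm to write 1 = 11·s + 30·t; then s mod 30 is the inverse.
Euclidean algorithm:
  11 = 0·30 + 11
  30 = 2·11 + 8
  11 = 1·8 + 3
  8 = 2·3 + 2
  3 = 1·2 + 1
  2 = 2·1 + 0
gcd(11,30) = 1
Back-substitution gives: 11·(11) + 30·(-4) = 1
So 11⁻¹ ≡ 11 ≡ 11 (mod 30)
Check: 11 × 11 = 121 ≡ 1 (mod 30) ✓

11⁻¹ ≡ 11 (mod 30)


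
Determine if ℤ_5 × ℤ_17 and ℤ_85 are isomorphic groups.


Comparing ℤ_5 × ℤ_17 and ℤ_85:
gcd(5,17) = 1, so ℤ_5 × ℤ_17 ≅ ℤ_85 (CRT)

Yes, ℤ_5 × ℤ_17 ≅ ℤ_85


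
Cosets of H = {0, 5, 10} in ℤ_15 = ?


H = {0, 5, 10}, |H| = 3
Number of cosets = |G|/|H| = 15/3 = 5
0 + H = {0, 5, 10}
1 + H = {1, 6, 11}
2 + H = {2, 7, 12}
3 + H = {3, 8, 13}
4 + H = {4, 9, 14}

Cosets: 0+H={0,5,10}; 1+H={1,6,11}; 2+H={2,7,12}; 3+H={3,8,13}; 4+H={4,9,14}


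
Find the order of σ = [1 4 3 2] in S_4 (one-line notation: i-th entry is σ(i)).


Cycle decomposition: (2 4)
Cycle lengths: 2
Order = lcm(2) = 2

ord(σ) = 2


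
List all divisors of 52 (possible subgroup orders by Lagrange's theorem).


Lagrange's theorem: |H| divides |G|
|G| = 52
Divisors of 52: 1, 2, 4, 13, 26, 52

Possible subgroup orders: {1, 2, 4, 13, 26, 52}


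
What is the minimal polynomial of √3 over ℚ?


√3 satisfies x² - 3 = 0, irreducible over ℚ since 3 is squarefree

Minimal polynomial: x² - 3


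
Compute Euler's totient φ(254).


Factor n: 254 = 2 × 127
φ(n) = n · ∏(1 - 1/p) over distinct primes p | n
φ(254) = 254 · (1 - 1/2) · (1 - 1/127) = 126

φ(254) = 126


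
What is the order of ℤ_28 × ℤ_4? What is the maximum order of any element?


|ℤ_28 × ℤ_4| = 28 × 4 = 112
Max element order = lcm(28,4) = 28
Cyclic? No (gcd=4)

|ℤ_28×ℤ_4| = 112, max element order = 28


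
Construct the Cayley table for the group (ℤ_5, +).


Elements: {0, 1, 2, 3, 4}
Operation: addition mod 5
Entry (a, b) = (a + b) mod 5

Cayley table:
  | 0 | 1 | 2 | 3 | 4
0 | 0 | 1 | 2 | 3 | 4
1 | 1 | 2 | 3 | 4 | 0
2 | 2 | 3 | 4 | 0 | 1
3 | 3 | 4 | 0 | 1 | 2
4 | 4 | 0 | 1 | 2 | 3


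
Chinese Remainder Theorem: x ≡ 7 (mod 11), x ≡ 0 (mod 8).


m₁ = 11, m₂ = 8, gcd = 1, so CRT applies. M = m₁·m₂ = 88
Let M₁ = M/m₁ = 8, M₂ = M/m₂ = 11
Find y₁ ≡ M₁⁻¹ (mod m₁): 8⁻¹ ≡ 7 (mod 11)
Find y₂ ≡ M₂⁻¹ (mod m₂): 11⁻¹ ≡ 3 (mod 8)
x = a₁·M₁·y₁ + a₂·M₂·y₂ = 7·8·7 + 0·11·3 = 392
Reduce mod 88: x ≡ 40
Check: 40 mod 11 = 7 ✓, 40 mod 8 = 0 ✓

x ≡ 40 (mod 88)


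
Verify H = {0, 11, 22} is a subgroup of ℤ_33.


Subgroup test for H = {0, 11, 22} in (ℤ_33, +):
(1) 0 ∈ H? Yes
(2) Closure: for all a,b ∈ H, (a+b) mod 33 ∈ H? Yes
(3) Inverses: for all a ∈ H, -a mod 33 ∈ H? Yes

Yes, H is a subgroup of ℤ_33


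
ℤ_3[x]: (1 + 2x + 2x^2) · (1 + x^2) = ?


Expand and collect like terms; reduce coefficients mod 3:
x^0: 1·1 = 1 ≡ 1 (mod 3)
x^1: 1·0 + 2·1 = 2 ≡ 2 (mod 3)
x^2: 1·1 + 2·0 + 2·1 = 3 ≡ 0 (mod 3)
x^3: 2·1 + 2·0 = 2 ≡ 2 (mod 3)
x^4: 2·1 = 2 ≡ 2 (mod 3)
Result: 1 + 2x + 2x^3 + 2x^4

f · g = 1 + 2x + 2x^3 + 2x^4


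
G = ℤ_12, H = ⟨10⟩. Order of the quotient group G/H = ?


|⟨10⟩| = n / gcd(10, 12) = 12 / 2 = 6
H is normal (ℤ_12 is abelian).
|G/H| = |G| / |H| = 12 / 6 = 2

|G/H| = 2


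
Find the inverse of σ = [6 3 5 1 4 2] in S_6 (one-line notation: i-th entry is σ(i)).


To find σ⁻¹, swap domain and range:
σ(1) = 6 → σ⁻¹(6) = 1
σ(2) = 3 → σ⁻¹(3) = 2
σ(3) = 5 → σ⁻¹(5) = 3
σ(4) = 1 → σ⁻¹(1) = 4
σ(5) = 4 → σ⁻¹(4) = 5
σ(6) = 2 → σ⁻¹(2) = 6

σ⁻¹ = [4 6 2 5 3 1]


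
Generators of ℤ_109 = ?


g generates ℤ_n iff gcd(g,n) = 1
Prime factors of 109: 109
Generators are g ∈ {1,...,108} not divisible by any of these primes.
Generators: {1, 2, 3, 4, 5, 6, 7, 8, 9, 10, 11, 12, 13, 14, 15, 16, 17, 18, 19, 20, 21, 22, 23, 24, 25, 26, 27, 28, 29, 30, 31, 32, 33, 34, 35, 36, 37, 38, 39, 40, 41, 42, 43, 44, 45, 46, 47, 48, 49, 50, 51, 52, 53, 54, 55, 56, 57, 58, 59, 60, 61, 62, 63, 64, 65, 66, 67, 68, 69, 70, 71, 72, 73, 74, 75, 76, 77, 78, 79, 80, 81, 82, 83, 84, 85, 86, 87, 88, 89, 90, 91, 92, 93, 94, 95, 96, 97, 98, 99, 100, 101, 102, 103, 104, 105, 106, 107, 108}
Number of generators = φ(109) = 108

Generators of ℤ_109 = {1, 2, 3, 4, 5, 6, 7, 8, 9, 10, 11, 12, 13, 14, 15, 16, 17, 18, 19, 20, 21, 22, 23, 24, 25, 26, 27, 28, 29, 30, 31, 32, 33, 34, 35, 36, 37, 38, 39, 40, 41, 42, 43, 44, 45, 46, 47, 48, 49, 50, 51, 52, 53, 54, 55, 56, 57, 58, 59, 60, 61, 62, 63, 64, 65, 66, 67, 68, 69, 70, 71, 72, 73, 74, 75, 76, 77, 78, 79, 80, 81, 82, 83, 84, 85, 86, 87, 88, 89, 90, 91, 92, 93, 94, 95, 96, 97, 98, 99, 100, 101, 102, 103, 104, 105, 106, 107, 108}


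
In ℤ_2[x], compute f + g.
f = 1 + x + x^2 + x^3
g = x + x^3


Add coefficients mod 2:
x^0: 1 + 0 = 1 (mod 2)
x^1: 1 + 1 = 0 (mod 2)
x^2: 1 + 0 = 1 (mod 2)
x^3: 1 + 1 = 0 (mod 2)
Result: 1 + x^2

f + g = 1 + x^2


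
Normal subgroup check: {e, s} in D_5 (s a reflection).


H = {e, s} in D_5 (s a reflection)
r·s·r⁻¹ = sr⁻² ≠ s for n ≥ 3, so {e, s} is not closed under conjugation

No, not a normal subgroup


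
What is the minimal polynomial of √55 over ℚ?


√55 satisfies x² - 55 = 0, irreducible over ℚ since 55 is squarefree

Minimal polynomial: x² - 55


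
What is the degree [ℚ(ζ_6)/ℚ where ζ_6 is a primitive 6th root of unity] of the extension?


[ℚ(ζ_n):ℚ] = deg Φ_n(x) = φ(n). Here φ(6) = 2

[ℚ(ζ_6)/ℚ where ζ_6 is a primitive 6th root of unity] = 2


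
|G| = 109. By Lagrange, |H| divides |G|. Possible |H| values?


Lagrange's theorem: |H| divides |G|
|G| = 109
Divisors of 109: 1, 109

Possible subgroup orders: {1, 109}


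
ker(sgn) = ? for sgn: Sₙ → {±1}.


Kernel = preimage of identity
ker(sgn) = even permutations = Aₙ

ker(sgn) = Aₙ


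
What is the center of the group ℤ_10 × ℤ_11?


Z(G) = {g ∈ G | gx = xg for all x ∈ G}
Direct product of abelian groups is abelian, so Z(G) = G

Z(ℤ_10 × ℤ_11) = ℤ_10 × ℤ_11


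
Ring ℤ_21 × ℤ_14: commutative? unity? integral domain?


Direct product ring; commutative with unity (1,1); but (1,0)·(0,1) = (0,0) gives zero divisors, so not an integral domain
Commutative: Yes
Integral domain: No
Has unity: Yes

ℤ_21 × ℤ_14: Commutative=Yes, Unity=Yes


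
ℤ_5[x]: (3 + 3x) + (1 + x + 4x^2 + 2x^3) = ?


Add coefficients mod 5:
x^0: 3 + 1 = 4 (mod 5)
x^1: 3 + 1 = 4 (mod 5)
x^2: 0 + 4 = 4 (mod 5)
x^3: 0 + 2 = 2 (mod 5)
Result: 4 + 4x + 4x^2 + 2x^3

f + g = 4 + 4x + 4x^2 + 2x^3


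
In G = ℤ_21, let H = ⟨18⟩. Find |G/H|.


|⟨18⟩| = n / gcd(18, 21) = 21 / 3 = 7
H is normal (ℤ_21 is abelian).
|G/H| = |G| / |H| = 21 / 7 = 3

|G/H| = 3


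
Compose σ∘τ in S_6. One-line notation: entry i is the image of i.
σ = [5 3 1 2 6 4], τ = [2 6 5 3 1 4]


σ∘τ: apply τ first, then σ
1 →τ 2 →σ 3
2 →τ 6 →σ 4
3 →τ 5 →σ 6
4 →τ 3 →σ 1
5 →τ 1 →σ 5
6 →τ 4 →σ 2

σ∘τ = [3 4 6 1 5 2]


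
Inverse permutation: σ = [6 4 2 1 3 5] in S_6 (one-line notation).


To find σ⁻¹, swap domain and range:
σ(1) = 6 → σ⁻¹(6) = 1
σ(2) = 4 → σ⁻¹(4) = 2
σ(3) = 2 → σ⁻¹(2) = 3
σ(4) = 1 → σ⁻¹(1) = 4
σ(5) = 3 → σ⁻¹(3) = 5
σ(6) = 5 → σ⁻¹(5) = 6

σ⁻¹ = [4 3 5 2 6 1]


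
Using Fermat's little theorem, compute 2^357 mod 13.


Fermat's little theorem: if p is prime and gcd(a,p)=1, then a^(p-1) ≡ 1 (mod p)
p = 13 is prime, gcd(2,13) = 1
Reduce exponent: 357 mod 12 = 9
So 2^357 ≡ 2^9 (mod 13)
2^9 mod 13 = 5

2^357 ≡ 5 (mod 13)


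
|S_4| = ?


|S_n| = n! (number of permutations of n symbols)
|S_4| = 4! = 24

|S_4| = 24


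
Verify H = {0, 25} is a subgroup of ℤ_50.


Subgroup test for H = {0, 25} in (ℤ_50, +):
(1) 0 ∈ H? Yes
(2) Closure: for all a,b ∈ H, (a+b) mod 50 ∈ H? Yes
(3) Inverses: for all a ∈ H, -a mod 50 ∈ H? Yes

Yes, H is a subgroup of ℤ_50


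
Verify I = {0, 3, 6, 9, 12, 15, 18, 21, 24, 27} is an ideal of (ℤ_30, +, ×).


Check ideal conditions for I = {0, 3, 6, 9, 12, 15, 18, 21, 24, 27} in ℤ_30:
(1) I is an additive subgroup? Yes
(2) For r ∈ ℤ_30 and a ∈ I: r·a ∈ I? Yes

Yes, I is an ideal of ℤ_30


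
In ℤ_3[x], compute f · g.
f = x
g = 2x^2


Expand and collect like terms; reduce coefficients mod 3:
x^0: 0·0 = 0 ≡ 0 (mod 3)
x^1: 0·0 + 1·0 = 0 ≡ 0 (mod 3)
x^2: 0·2 + 1·0 = 0 ≡ 0 (mod 3)
x^3: 1·2 = 2 ≡ 2 (mod 3)
Result: 2x^3

f · g = 2x^3


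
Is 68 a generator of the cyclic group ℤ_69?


g generates ℤ_n iff gcd(g, n) = 1
gcd(68, 69) = 1
Since gcd = 1, 68 is a generator.

Yes, 68 generates ℤ_69


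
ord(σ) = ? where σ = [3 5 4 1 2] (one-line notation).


Cycle decomposition: (1 3 4) (2 5)
Cycle lengths: 3, 2
Order = lcm(3, 2) = 6

ord(σ) = 6


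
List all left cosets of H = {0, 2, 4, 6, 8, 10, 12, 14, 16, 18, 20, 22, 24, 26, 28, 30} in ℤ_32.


H = {0, 2, 4, 6, 8, 10, 12, 14, 16, 18, 20, 22, 24, 26, 28, 30}, |H| = 16
Number of cosets = |G|/|H| = 32/16 = 2
0 + H = {0, 2, 4, 6, 8, 10, 12, 14, 16, 18, 20, 22, 24, 26, 28, 30}
1 + H = {1, 3, 5, 7, 9, 11, 13, 15, 17, 19, 21, 23, 25, 27, 29, 31}

Cosets: 0+H={0,2,4,6,8,10,12,14,16,18,20,22,24,26,28,30}; 1+H={1,3,5,7,9,11,13,15,17,19,21,23,25,27,29,31}


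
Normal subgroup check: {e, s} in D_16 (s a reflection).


H = {e, s} in D_16 (s a reflection)
r·s·r⁻¹ = sr⁻² ≠ s for n ≥ 3, so {e, s} is not closed under conjugation

No, not a normal subgroup


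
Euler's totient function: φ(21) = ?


φ(n) = count of k ∈ {1,...,n} with gcd(k,n)=1
Coprimes to 21: {1, 2, 4, 5, 8, 10, 11, 13, 16, 17, 19, 20}
Count: 12

φ(21) = 12


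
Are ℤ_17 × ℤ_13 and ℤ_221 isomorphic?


Comparing ℤ_17 × ℤ_13 and ℤ_221:
gcd(17,13) = 1, so ℤ_17 × ℤ_13 ≅ ℤ_221 (CRT)

Yes, ℤ_17 × ℤ_13 ≅ ℤ_221


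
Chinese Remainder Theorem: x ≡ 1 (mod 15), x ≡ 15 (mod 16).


m₁ = 15, m₂ = 16, gcd = 1, so CRT applies. M = m₁·m₂ = 240
Let M₁ = M/m₁ = 16, M₂ = M/m₂ = 15
Find y₁ ≡ M₁⁻¹ (mod m₁): 16⁻¹ ≡ 1 (mod 15)
Find y₂ ≡ M₂⁻¹ (mod m₂): 15⁻¹ ≡ 15 (mod 16)
x = a₁·M₁·y₁ + a₂·M₂·y₂ = 1·16·1 + 15·15·15 = 3391
Reduce mod 240: x ≡ 31
Check: 31 mod 15 = 1 ✓, 31 mod 16 = 15 ✓

x ≡ 31 (mod 240)


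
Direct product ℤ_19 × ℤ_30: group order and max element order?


|ℤ_19 × ℤ_30| = 19 × 30 = 570
Max element order = lcm(19,30) = 570
Cyclic? Yes (gcd=1)

|ℤ_19×ℤ_30| = 570, max element order = 570


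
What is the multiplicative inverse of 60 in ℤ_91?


Use the extended Euclidean algorithm to write 1 = 60·s + 91·t; then s mod 91 is the inverse.
Euclidean algorithm:
  60 = 0·91 + 60
  91 = 1·60 + 31
  60 = 1·31 + 29
  31 = 1·29 + 2
  29 = 14·2 + 1
  2 = 2·1 + 0
gcd(60,91) = 1
Back-substitution gives: 60·(44) + 91·(-29) = 1
So 60⁻¹ ≡ 44 ≡ 44 (mod 91)
Check: 60 × 44 = 2640 ≡ 1 (mod 91) ✓

60⁻¹ ≡ 44 (mod 91)


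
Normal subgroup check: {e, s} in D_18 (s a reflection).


H = {e, s} in D_18 (s a reflection)
r·s·r⁻¹ = sr⁻² ≠ s for n ≥ 3, so {e, s} is not closed under conjugation

No, not a normal subgroup


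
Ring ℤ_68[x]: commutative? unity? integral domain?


ℤ_68 has zero divisors (2·34 ≡ 0), and these lift to constant zero divisors in ℤ_68[x]; so not an integral domain
Commutative: Yes
Integral domain: No
Has unity: Yes

ℤ_68[x]: Commutative=Yes, Unity=Yes


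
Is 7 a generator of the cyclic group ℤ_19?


g generates ℤ_n iff gcd(g, n) = 1
gcd(7, 19) = 1
Since gcd = 1, 7 is a generator.

Yes, 7 generates ℤ_19


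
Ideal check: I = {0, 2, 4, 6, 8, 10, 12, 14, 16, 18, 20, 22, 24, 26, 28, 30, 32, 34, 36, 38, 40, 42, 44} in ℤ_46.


Check ideal conditions for I = {0, 2, 4, 6, 8, 10, 12, 14, 16, 18, 20, 22, 24, 26, 28, 30, 32, 34, 36, 38, 40, 42, 44} in ℤ_46:
(1) I is an additive subgroup? Yes
(2) For r ∈ ℤ_46 and a ∈ I: r·a ∈ I? Yes

Yes, I is an ideal of ℤ_46


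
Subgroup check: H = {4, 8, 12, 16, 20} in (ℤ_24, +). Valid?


Subgroup test for H = {4, 8, 12, 16, 20} in (ℤ_24, +):
(1) 0 ∈ H? No
(2) Closure: for all a,b ∈ H, (a+b) mod 24 ∈ H? No  [counterexample: 4 + 20 = 0 ∉ H]
(3) Inverses: for all a ∈ H, -a mod 24 ∈ H? Yes

No, H is not a subgroup of ℤ_24


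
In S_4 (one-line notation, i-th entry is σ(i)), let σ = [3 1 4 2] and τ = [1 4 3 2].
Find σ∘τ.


σ∘τ: apply τ first, then σ
1 →τ 1 →σ 3
2 →τ 4 →σ 2
3 →τ 3 →σ 4
4 →τ 2 →σ 1

σ∘τ = [3 2 4 1]


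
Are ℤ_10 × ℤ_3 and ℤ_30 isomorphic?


Comparing ℤ_10 × ℤ_3 and ℤ_30:
gcd(10,3) = 1, so ℤ_10 × ℤ_3 ≅ ℤ_30 (CRT)

Yes, ℤ_10 × ℤ_3 ≅ ℤ_30


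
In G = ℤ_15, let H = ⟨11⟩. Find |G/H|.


|⟨11⟩| = n / gcd(11, 15) = 15 / 1 = 15
H is normal (ℤ_15 is abelian).
|G/H| = |G| / |H| = 15 / 15 = 1

|G/H| = 1


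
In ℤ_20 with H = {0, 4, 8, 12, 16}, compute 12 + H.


12 + H = {12 + h (mod 20) : h ∈ H}
12+0=12, 12+4=16, 12+8=0, 12+12=4, 12+16=8
12 + H = {0, 4, 8, 12, 16} = 0 + H

12 + H = {0, 4, 8, 12, 16}


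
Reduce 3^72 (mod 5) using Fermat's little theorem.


Fermat's little theorem: if p is prime and gcd(a,p)=1, then a^(p-1) ≡ 1 (mod p)
p = 5 is prime, gcd(3,5) = 1
Reduce exponent: 72 mod 4 = 0
So 3^72 ≡ 3^0 (mod 5)
3^0 = 1

3^72 ≡ 1 (mod 5)


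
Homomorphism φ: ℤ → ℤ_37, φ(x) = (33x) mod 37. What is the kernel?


Kernel = preimage of identity
ker(φ) = {x ∈ ℤ : 33x ≡ 0 (mod 37)}. gcd(33,37) = 1, so 33x ≡ 0 (mod 37) ⟺ x ≡ 0 (mod 37/1 = 37). Hence ker(φ) = 37ℤ

ker(φ) = 37ℤ


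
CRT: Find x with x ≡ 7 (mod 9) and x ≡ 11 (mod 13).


m₁ = 9, m₂ = 13, gcd = 1, so CRT applies. M = m₁·m₂ = 117
Let M₁ = M/m₁ = 13, M₂ = M/m₂ = 9
Find y₁ ≡ M₁⁻¹ (mod m₁): 13⁻¹ ≡ 7 (mod 9)
Find y₂ ≡ M₂⁻¹ (mod m₂): 9⁻¹ ≡ 3 (mod 13)
x = a₁·M₁·y₁ + a₂·M₂·y₂ = 7·13·7 + 11·9·3 = 934
Reduce mod 117: x ≡ 115
Check: 115 mod 9 = 7 ✓, 115 mod 13 = 11 ✓

x ≡ 115 (mod 117)


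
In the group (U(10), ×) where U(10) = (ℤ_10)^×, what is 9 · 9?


Operation: multiplication mod 10
9 · 9 = (a × b) mod 10 with a = 9, b = 9

9 · 9 = 1


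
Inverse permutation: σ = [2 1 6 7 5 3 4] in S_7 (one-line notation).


To find σ⁻¹, swap domain and range:
σ(1) = 2 → σ⁻¹(2) = 1
σ(2) = 1 → σ⁻¹(1) = 2
σ(3) = 6 → σ⁻¹(6) = 3
σ(4) = 7 → σ⁻¹(7) = 4
σ(5) = 5 → σ⁻¹(5) = 5
σ(6) = 3 → σ⁻¹(3) = 6
σ(7) = 4 → σ⁻¹(4) = 7

σ⁻¹ = [2 1 6 7 5 3 4]


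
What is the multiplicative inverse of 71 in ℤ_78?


Use the extended Euclidean algorithm to write 1 = 71·s + 78·t; then s mod 78 is the inverse.
Euclidean algorithm:
  71 = 0·78 + 71
  78 = 1·71 + 7
  71 = 10·7 + 1
  7 = 7·1 + 0
gcd(71,78) = 1
Back-substitution gives: 71·(11) + 78·(-10) = 1
So 71⁻¹ ≡ 11 ≡ 11 (mod 78)
Check: 71 × 11 = 781 ≡ 1 (mod 78) ✓

71⁻¹ ≡ 11 (mod 78)


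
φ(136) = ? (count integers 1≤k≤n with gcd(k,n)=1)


Factor n: 136 = 2^3 × 17
φ(n) = n · ∏(1 - 1/p) over distinct primes p | n
φ(136) = 136 · (1 - 1/2) · (1 - 1/17) = 64

φ(136) = 64


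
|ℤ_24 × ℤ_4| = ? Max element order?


|ℤ_24 × ℤ_4| = 24 × 4 = 96
Max element order = lcm(24,4) = 24
Cyclic? No (gcd=4)

|ℤ_24×ℤ_4| = 96, max element order = 24


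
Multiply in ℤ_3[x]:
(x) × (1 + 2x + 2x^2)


Expand and collect like terms; reduce coefficients mod 3:
x^0: 0·1 = 0 ≡ 0 (mod 3)
x^1: 0·2 + 1·1 = 1 ≡ 1 (mod 3)
x^2: 0·2 + 1·2 = 2 ≡ 2 (mod 3)
x^3: 1·2 = 2 ≡ 2 (mod 3)
Result: x + 2x^2 + 2x^3

f · g = x + 2x^2 + 2x^3


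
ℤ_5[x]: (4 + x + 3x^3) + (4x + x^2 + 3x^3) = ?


Add coefficients mod 5:
x^0: 4 + 0 = 4 (mod 5)
x^1: 1 + 4 = 0 (mod 5)
x^2: 0 + 1 = 1 (mod 5)
x^3: 3 + 3 = 1 (mod 5)
Result: 4 + x^2 + x^3

f + g = 4 + x^2 + x^3


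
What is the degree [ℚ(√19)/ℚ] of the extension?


√19 has minimal polynomial x² - 19 (irreducible over ℚ since 19 is squarefree)

[ℚ(√19)/ℚ] = 2


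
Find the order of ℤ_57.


ℤ_n has n elements.

|ℤ_57| = 57


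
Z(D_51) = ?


Z(G) = {g ∈ G | gx = xg for all x ∈ G}
For odd n, Z(D_n) = {e}: no nontrivial rotation commutes with all reflections

Z(D_51) = {e}


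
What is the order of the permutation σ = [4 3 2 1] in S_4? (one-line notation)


Cycle decomposition: (1 4) (2 3)
Cycle lengths: 2, 2
Order = lcm(2, 2) = 2

ord(σ) = 2


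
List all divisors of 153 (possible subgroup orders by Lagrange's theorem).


Lagrange's theorem: |H| divides |G|
|G| = 153
Divisors of 153: 1, 3, 9, 17, 51, 153

Possible subgroup orders: {1, 3, 9, 17, 51, 153}


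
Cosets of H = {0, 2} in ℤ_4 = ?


H = {0, 2}, |H| = 2
Number of cosets = |G|/|H| = 4/2 = 2
0 + H = {0, 2}
1 + H = {1, 3}

Cosets: 0+H={0,2}; 1+H={1,3}


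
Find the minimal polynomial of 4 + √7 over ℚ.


Let α = 4 + √7. Then α - 4 = √7, so (α - 4)² = 7, giving α² - 8α + 9 = 0. Degree 2 and α ∉ ℚ, so this is the minimal polynomial.

Minimal polynomial: x² - 8x + 9


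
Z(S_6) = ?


Z(G) = {g ∈ G | gx = xg for all x ∈ G}
S_n is non-abelian for n ≥ 3; Z(S_6) is trivial

Z(S_6) = {e}


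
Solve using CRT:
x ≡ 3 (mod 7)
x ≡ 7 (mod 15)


m₁ = 7, m₂ = 15, gcd = 1, so CRT applies. M = m₁·m₂ = 105
Let M₁ = M/m₁ = 15, M₂ = M/m₂ = 7
Find y₁ ≡ M₁⁻¹ (mod m₁): 15⁻¹ ≡ 1 (mod 7)
Find y₂ ≡ M₂⁻¹ (mod m₂): 7⁻¹ ≡ 13 (mod 15)
x = a₁·M₁·y₁ + a₂·M₂·y₂ = 3·15·1 + 7·7·13 = 682
Reduce mod 105: x ≡ 52
Check: 52 mod 7 = 3 ✓, 52 mod 15 = 7 ✓

x ≡ 52 (mod 105)


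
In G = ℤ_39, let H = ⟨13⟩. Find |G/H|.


|⟨13⟩| = n / gcd(13, 39) = 39 / 13 = 3
H is normal (ℤ_39 is abelian).
|G/H| = |G| / |H| = 39 / 3 = 13

|G/H| = 13


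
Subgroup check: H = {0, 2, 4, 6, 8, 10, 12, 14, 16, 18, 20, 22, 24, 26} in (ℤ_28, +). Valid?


Subgroup test for H = {0, 2, 4, 6, 8, 10, 12, 14, 16, 18, 20, 22, 24, 26} in (ℤ_28, +):
(1) 0 ∈ H? Yes
(2) Closure: for all a,b ∈ H, (a+b) mod 28 ∈ H? Yes
(3) Inverses: for all a ∈ H, -a mod 28 ∈ H? Yes

Yes, H is a subgroup of ℤ_28


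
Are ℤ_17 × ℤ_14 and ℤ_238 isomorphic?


Comparing ℤ_17 × ℤ_14 and ℤ_238:
gcd(17,14) = 1, so ℤ_17 × ℤ_14 ≅ ℤ_238 (CRT)

Yes, ℤ_17 × ℤ_14 ≅ ℤ_238


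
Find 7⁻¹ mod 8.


Use the extended Euclidean algorithm to write 1 = 7·s + 8·t; then s mod 8 is the inverse.
Euclidean algorithm:
  7 = 0·8 + 7
  8 = 1·7 + 1
  7 = 7·1 + 0
gcd(7,8) = 1
Back-substitution gives: 7·(-1) + 8·(1) = 1
So 7⁻¹ ≡ -1 ≡ 7 (mod 8)
Check: 7 × 7 = 49 ≡ 1 (mod 8) ✓

7⁻¹ ≡ 7 (mod 8)


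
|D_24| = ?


|D_n| = 2n (n rotations and n reflections)
|D_24| = 2×24 = 48

|D_24| = 48


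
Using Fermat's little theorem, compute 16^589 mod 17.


Fermat's little theorem: if p is prime and gcd(a,p)=1, then a^(p-1) ≡ 1 (mod p)
p = 17 is prime, gcd(16,17) = 1
Reduce exponent: 589 mod 16 = 13
So 16^589 ≡ 16^13 (mod 17)
16^13 mod 17 = 16

16^589 ≡ 16 (mod 17)


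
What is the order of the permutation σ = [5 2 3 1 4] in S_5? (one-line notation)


Cycle decomposition: (1 5 4)
Cycle lengths: 3
Order = lcm(3) = 3

ord(σ) = 3


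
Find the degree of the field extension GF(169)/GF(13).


GF(169) = GF(13^2), so the extension degree is 2

[GF(169)/GF(13)] = 2


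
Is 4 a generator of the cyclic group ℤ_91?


g generates ℤ_n iff gcd(g, n) = 1
gcd(4, 91) = 1
Since gcd = 1, 4 is a generator.

Yes, 4 generates ℤ_91


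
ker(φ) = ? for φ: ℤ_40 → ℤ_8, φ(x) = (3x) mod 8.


Kernel = preimage of identity
ker(φ) = {x ∈ ℤ_40 : 3x ≡ 0 (mod 8)}. Since 8 | 40, φ is well-defined. The kernel is the cyclic subgroup ⟨8⟩ of ℤ_40 (order 5), i.e. {0, 8, 16, 24, 32}

ker(φ) = {0, 8, 16, 24, 32}


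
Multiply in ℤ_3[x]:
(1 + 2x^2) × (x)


Expand and collect like terms; reduce coefficients mod 3:
x^0: 1·0 = 0 ≡ 0 (mod 3)
x^1: 1·1 + 0·0 = 1 ≡ 1 (mod 3)
x^2: 0·1 + 2·0 = 0 ≡ 0 (mod 3)
x^3: 2·1 = 2 ≡ 2 (mod 3)
Result: x + 2x^3

f · g = x + 2x^3


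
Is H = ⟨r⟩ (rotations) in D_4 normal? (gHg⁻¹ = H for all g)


H = ⟨r⟩ (rotations) in D_4
The rotation subgroup ⟨r⟩ has index 2 in D_4, so it is normal

Yes, normal subgroup


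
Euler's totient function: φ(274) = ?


Factor n: 274 = 2 × 137
φ(n) = n · ∏(1 - 1/p) over distinct primes p | n
φ(274) = 274 · (1 - 1/2) · (1 - 1/137) = 136

φ(274) = 136


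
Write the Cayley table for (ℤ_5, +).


Elements: {0, 1, 2, 3, 4}
Operation: addition mod 5
Entry (a, b) = (a + b) mod 5

Cayley table:
  | 0 | 1 | 2 | 3 | 4
0 | 0 | 1 | 2 | 3 | 4
1 | 1 | 2 | 3 | 4 | 0
2 | 2 | 3 | 4 | 0 | 1
3 | 3 | 4 | 0 | 1 | 2
4 | 4 | 0 | 1 | 2 | 3


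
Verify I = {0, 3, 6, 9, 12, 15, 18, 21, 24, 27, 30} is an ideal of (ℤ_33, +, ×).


Check ideal conditions for I = {0, 3, 6, 9, 12, 15, 18, 21, 24, 27, 30} in ℤ_33:
(1) I is an additive subgroup? Yes
(2) For r ∈ ℤ_33 and a ∈ I: r·a ∈ I? Yes

Yes, I is an ideal of ℤ_33


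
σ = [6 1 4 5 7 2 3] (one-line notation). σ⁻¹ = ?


To find σ⁻¹, swap domain and range:
σ(1) = 6 → σ⁻¹(6) = 1
σ(2) = 1 → σ⁻¹(1) = 2
σ(3) = 4 → σ⁻¹(4) = 3
σ(4) = 5 → σ⁻¹(5) = 4
σ(5) = 7 → σ⁻¹(7) = 5
σ(6) = 2 → σ⁻¹(2) = 6
σ(7) = 3 → σ⁻¹(3) = 7

σ⁻¹ = [2 6 7 3 4 1 5]


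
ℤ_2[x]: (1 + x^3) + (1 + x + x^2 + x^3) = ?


Add coefficients mod 2:
x^0: 1 + 1 = 0 (mod 2)
x^1: 0 + 1 = 1 (mod 2)
x^2: 0 + 1 = 1 (mod 2)
x^3: 1 + 1 = 0 (mod 2)
Result: x + x^2

f + g = x + x^2


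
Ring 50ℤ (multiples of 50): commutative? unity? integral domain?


50ℤ is a commutative ring under +,× but has no multiplicative identity (1 ∉ 50ℤ); it has no zero divisors, but without unity it is not an integral domain
Commutative: Yes
Integral domain: No
Has unity: No

50ℤ (multiples of 50): Commutative=Yes, Unity=No


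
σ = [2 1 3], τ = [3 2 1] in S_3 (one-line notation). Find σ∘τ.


σ∘τ: apply τ first, then σ
1 →τ 3 →σ 3
2 →τ 2 →σ 1
3 →τ 1 →σ 2

σ∘τ = [3 1 2]


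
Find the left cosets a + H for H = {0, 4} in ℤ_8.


H = {0, 4}, |H| = 2
Number of cosets = |G|/|H| = 8/2 = 4
0 + H = {0, 4}
1 + H = {1, 5}
2 + H = {2, 6}
3 + H = {3, 7}

Cosets: 0+H={0,4}; 1+H={1,5}; 2+H={2,6}; 3+H={3,7}


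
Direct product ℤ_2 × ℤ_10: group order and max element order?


|ℤ_2 × ℤ_10| = 2 × 10 = 20
Max element order = lcm(2,10) = 10
Cyclic? No (gcd=2)

|ℤ_2×ℤ_10| = 20, max element order = 10


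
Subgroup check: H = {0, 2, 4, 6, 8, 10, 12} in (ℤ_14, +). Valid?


Subgroup test for H = {0, 2, 4, 6, 8, 10, 12} in (ℤ_14, +):
(1) 0 ∈ H? Yes
(2) Closure: for all a,b ∈ H, (a+b) mod 14 ∈ H? Yes
(3) Inverses: for all a ∈ H, -a mod 14 ∈ H? Yes

Yes, H is a subgroup of ℤ_14


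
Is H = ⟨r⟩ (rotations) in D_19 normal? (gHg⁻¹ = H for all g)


H = ⟨r⟩ (rotations) in D_19
The rotation subgroup ⟨r⟩ has index 2 in D_19, so it is normal

Yes, normal subgroup


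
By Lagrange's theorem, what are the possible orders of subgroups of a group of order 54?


Lagrange's theorem: |H| divides |G|
|G| = 54
Divisors of 54: 1, 2, 3, 6, 9, 18, 27, 54

Possible subgroup orders: {1, 2, 3, 6, 9, 18, 27, 54}


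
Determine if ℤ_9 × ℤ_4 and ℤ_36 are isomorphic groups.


Comparing ℤ_9 × ℤ_4 and ℤ_36:
gcd(9,4) = 1, so ℤ_9 × ℤ_4 ≅ ℤ_36 (CRT)

Yes, ℤ_9 × ℤ_4 ≅ ℤ_36


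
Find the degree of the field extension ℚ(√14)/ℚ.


√14 has minimal polynomial x² - 14 (irreducible over ℚ since 14 is squarefree)

[ℚ(√14)/ℚ] = 2


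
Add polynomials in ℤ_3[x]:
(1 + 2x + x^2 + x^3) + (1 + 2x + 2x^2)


Add coefficients mod 3:
x^0: 1 + 1 = 2 (mod 3)
x^1: 2 + 2 = 1 (mod 3)
x^2: 1 + 2 = 0 (mod 3)
x^3: 1 + 0 = 1 (mod 3)
Result: 2 + x + x^3

f + g = 2 + x + x^3


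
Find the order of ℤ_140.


ℤ_n has n elements.

|ℤ_140| = 140


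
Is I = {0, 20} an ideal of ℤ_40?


Check ideal conditions for I = {0, 20} in ℤ_40:
(1) I is an additive subgroup? Yes
(2) For r ∈ ℤ_40 and a ∈ I: r·a ∈ I? Yes

Yes, I is an ideal of ℤ_40


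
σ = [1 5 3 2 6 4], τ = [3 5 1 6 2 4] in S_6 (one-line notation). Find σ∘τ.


σ∘τ: apply τ first, then σ
1 →τ 3 →σ 3
2 →τ 5 →σ 6
3 →τ 1 →σ 1
4 →τ 6 →σ 4
5 →τ 2 →σ 5
6 →τ 4 →σ 2

σ∘τ = [3 6 1 4 5 2]


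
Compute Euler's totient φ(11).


φ(n) = count of k ∈ {1,...,n} with gcd(k,n)=1
Coprimes to 11: {1, 2, 3, 4, 5, 6, 7, 8, 9, 10}
Count: 10

φ(11) = 10


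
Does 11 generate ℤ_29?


g generates ℤ_n iff gcd(g, n) = 1
gcd(11, 29) = 1
Since gcd = 1, 11 is a generator.

Yes, 11 generates ℤ_29


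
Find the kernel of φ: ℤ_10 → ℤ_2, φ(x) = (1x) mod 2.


Kernel = preimage of identity
ker(φ) = {x ∈ ℤ_10 : 1x ≡ 0 (mod 2)}. Since 2 | 10, φ is well-defined. The kernel is the cyclic subgroup ⟨2⟩ of ℤ_10 (order 5), i.e. {0, 2, 4, 6, 8}

ker(φ) = {0, 2, 4, 6, 8}


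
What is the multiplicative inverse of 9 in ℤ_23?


Use the extended Euclidean algorithm to write 1 = 9·s + 23·t; then s mod 23 is the inverse.
Euclidean algorithm:
  9 = 0·23 + 9
  23 = 2·9 + 5
  9 = 1·5 + 4
  5 = 1·4 + 1
  4 = 4·1 + 0
gcd(9,23) = 1
Back-substitution gives: 9·(-5) + 23·(2) = 1
So 9⁻¹ ≡ -5 ≡ 18 (mod 23)
Check: 9 × 18 = 162 ≡ 1 (mod 23) ✓

9⁻¹ ≡ 18 (mod 23)


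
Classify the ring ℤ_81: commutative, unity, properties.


ℤ_81 is a commutative ring with unity 1; 81 = 3×27 is composite, so 3·27 ≡ 0 gives zero divisors (not an integral domain)
Commutative: Yes
Integral domain: No
Has unity: Yes

ℤ_81: Commutative=Yes, Unity=Yes


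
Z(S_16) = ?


Z(G) = {g ∈ G | gx = xg for all x ∈ G}
S_n is non-abelian for n ≥ 3; Z(S_16) is trivial

Z(S_16) = {e}


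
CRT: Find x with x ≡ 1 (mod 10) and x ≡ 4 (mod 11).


m₁ = 10, m₂ = 11, gcd = 1, so CRT applies. M = m₁·m₂ = 110
Let M₁ = M/m₁ = 11, M₂ = M/m₂ = 10
Find y₁ ≡ M₁⁻¹ (mod m₁): 11⁻¹ ≡ 1 (mod 10)
Find y₂ ≡ M₂⁻¹ (mod m₂): 10⁻¹ ≡ 10 (mod 11)
x = a₁·M₁·y₁ + a₂·M₂·y₂ = 1·11·1 + 4·10·10 = 411
Reduce mod 110: x ≡ 81
Check: 81 mod 10 = 1 ✓, 81 mod 11 = 4 ✓

x ≡ 81 (mod 110)


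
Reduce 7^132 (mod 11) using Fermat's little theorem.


Fermat's little theorem: if p is prime and gcd(a,p)=1, then a^(p-1) ≡ 1 (mod p)
p = 11 is prime, gcd(7,11) = 1
Reduce exponent: 132 mod 10 = 2
So 7^132 ≡ 7^2 (mod 11)
7^2 mod 11 = 5

7^132 ≡ 5 (mod 11)


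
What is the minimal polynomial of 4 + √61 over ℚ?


Let α = 4 + √61. Then α - 4 = √61, so (α - 4)² = 61, giving α² - 8α - 45 = 0. Degree 2 and α ∉ ℚ, so this is the minimal polynomial.

Minimal polynomial: x² - 8x - 45


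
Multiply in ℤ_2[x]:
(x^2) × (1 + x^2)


Expand and collect like terms; reduce coefficients mod 2:
x^0: 0·1 = 0 ≡ 0 (mod 2)
x^1: 0·0 + 0·1 = 0 ≡ 0 (mod 2)
x^2: 0·1 + 0·0 + 1·1 = 1 ≡ 1 (mod 2)
x^3: 0·1 + 1·0 = 0 ≡ 0 (mod 2)
x^4: 1·1 = 1 ≡ 1 (mod 2)
Result: x^2 + x^4

f · g = x^2 + x^4


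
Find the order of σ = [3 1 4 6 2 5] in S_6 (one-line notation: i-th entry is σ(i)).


Cycle decomposition: (1 3 4 6 5 2)
Cycle lengths: 6
Order = lcm(6) = 6

ord(σ) = 6


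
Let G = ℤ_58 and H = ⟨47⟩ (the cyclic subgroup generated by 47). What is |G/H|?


|⟨47⟩| = n / gcd(47, 58) = 58 / 1 = 58
H is normal (ℤ_58 is abelian).
|G/H| = |G| / |H| = 58 / 58 = 1

|G/H| = 1


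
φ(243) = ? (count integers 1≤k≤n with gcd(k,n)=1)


Factor n: 243 = 3^5
φ(n) = n · ∏(1 - 1/p) over distinct primes p | n
φ(243) = 243 · (1 - 1/3) = 162

φ(243) = 162


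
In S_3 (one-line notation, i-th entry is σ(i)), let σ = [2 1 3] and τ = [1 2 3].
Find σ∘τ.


σ∘τ: apply τ first, then σ
1 →τ 1 →σ 2
2 →τ 2 →σ 1
3 →τ 3 →σ 3

σ∘τ = [2 1 3]


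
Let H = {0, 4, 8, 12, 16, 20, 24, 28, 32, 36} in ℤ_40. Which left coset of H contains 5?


5 + H = {5 + h (mod 40) : h ∈ H}
5+0=5, 5+4=9, 5+8=13, 5+12=17, 5+16=21, 5+20=25, 5+24=29, 5+28=33, 5+32=37, 5+36=1
5 + H = {1, 5, 9, 13, 17, 21, 25, 29, 33, 37} = 1 + H

5 + H = {1, 5, 9, 13, 17, 21, 25, 29, 33, 37}


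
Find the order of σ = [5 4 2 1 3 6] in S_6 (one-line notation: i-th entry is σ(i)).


Cycle decomposition: (1 5 3 2 4)
Cycle lengths: 5
Order = lcm(5) = 5

ord(σ) = 5


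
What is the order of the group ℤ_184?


ℤ_n has n elements.

|ℤ_184| = 184


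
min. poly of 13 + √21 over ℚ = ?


Let α = 13 + √21. Then α - 13 = √21, so (α - 13)² = 21, giving α² - 26α + 148 = 0. Degree 2 and α ∉ ℚ, so this is the minimal polynomial.

Minimal polynomial: x² - 26x + 148


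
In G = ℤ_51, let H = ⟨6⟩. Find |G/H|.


|⟨6⟩| = n / gcd(6, 51) = 51 / 3 = 17
H is normal (ℤ_51 is abelian).
|G/H| = |G| / |H| = 51 / 17 = 3

|G/H| = 3


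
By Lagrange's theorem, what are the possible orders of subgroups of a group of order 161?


Lagrange's theorem: |H| divides |G|
|G| = 161
Divisors of 161: 1, 7, 23, 161

Possible subgroup orders: {1, 7, 23, 161}


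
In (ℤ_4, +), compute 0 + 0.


Operation: addition mod 4
0 + 0 = (a + b) mod 4 with a = 0, b = 0

0 + 0 = 0


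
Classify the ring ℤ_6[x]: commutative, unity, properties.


ℤ_6 has zero divisors (2·3 ≡ 0), and these lift to constant zero divisors in ℤ_6[x]; so not an integral domain
Commutative: Yes
Integral domain: No
Has unity: Yes

ℤ_6[x]: Commutative=Yes, Unity=Yes


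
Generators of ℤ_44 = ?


g generates ℤ_n iff gcd(g,n) = 1
Prime factors of 44: 2, 11
Generators are g ∈ {1,...,43} not divisible by any of these primes.
Generators: {1, 3, 5, 7, 9, 13, 15, 17, 19, 21, 23, 25, 27, 29, 31, 35, 37, 39, 41, 43}
Number of generators = φ(44) = 20

Generators of ℤ_44 = {1, 3, 5, 7, 9, 13, 15, 17, 19, 21, 23, 25, 27, 29, 31, 35, 37, 39, 41, 43}


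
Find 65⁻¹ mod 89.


Use the extended Euclidean algorithm to write 1 = 65·s + 89·t; then s mod 89 is the inverse.
Euclidean algorithm:
  65 = 0·89 + 65
  89 = 1·65 + 24
  65 = 2·24 + 17
  24 = 1·17 + 7
  17 = 2·7 + 3
  7 = 2·3 + 1
  3 = 3·1 + 0
gcd(65,89) = 1
Back-substitution gives: 65·(-26) + 89·(19) = 1
So 65⁻¹ ≡ -26 ≡ 63 (mod 89)
Check: 65 × 63 = 4095 ≡ 1 (mod 89) ✓

65⁻¹ ≡ 63 (mod 89)


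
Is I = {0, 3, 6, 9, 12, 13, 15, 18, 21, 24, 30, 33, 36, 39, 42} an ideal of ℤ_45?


Check ideal conditions for I = {0, 3, 6, 9, 12, 13, 15, 18, 21, 24, 30, 33, 36, 39, 42} in ℤ_45:
(1) I is an additive subgroup? No
(2) For r ∈ ℤ_45 and a ∈ I: r·a ∈ I? No  [counterexample: r=2, a=13, r·a mod 45 = 26 ∉ I]

No, I is not an ideal of ℤ_45


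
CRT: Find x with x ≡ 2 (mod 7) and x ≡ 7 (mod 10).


m₁ = 7, m₂ = 10, gcd = 1, so CRT applies. M = m₁·m₂ = 70
Let M₁ = M/m₁ = 10, M₂ = M/m₂ = 7
Find y₁ ≡ M₁⁻¹ (mod m₁): 10⁻¹ ≡ 5 (mod 7)
Find y₂ ≡ M₂⁻¹ (mod m₂): 7⁻¹ ≡ 3 (mod 10)
x = a₁·M₁·y₁ + a₂·M₂·y₂ = 2·10·5 + 7·7·3 = 247
Reduce mod 70: x ≡ 37
Check: 37 mod 7 = 2 ✓, 37 mod 10 = 7 ✓

x ≡ 37 (mod 70)


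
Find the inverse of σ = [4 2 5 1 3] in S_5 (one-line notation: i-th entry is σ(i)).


To find σ⁻¹, swap domain and range:
σ(1) = 4 → σ⁻¹(4) = 1
σ(2) = 2 → σ⁻¹(2) = 2
σ(3) = 5 → σ⁻¹(5) = 3
σ(4) = 1 → σ⁻¹(1) = 4
σ(5) = 3 → σ⁻¹(3) = 5

σ⁻¹ = [4 2 5 1 3]
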